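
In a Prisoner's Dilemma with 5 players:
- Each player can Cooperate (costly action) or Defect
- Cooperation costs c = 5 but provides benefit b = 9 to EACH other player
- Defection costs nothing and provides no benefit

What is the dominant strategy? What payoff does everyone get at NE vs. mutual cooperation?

Dominant: Defect; NE payoff = 0; Coop payoff = 31

Work:
Defect dominates (saves cost c = 5, benefit to others is external)
NE: All defect → everyone gets 0
If all cooperate: each receives (4)×9 - 5 = 31
Social dilemma: 31 > 0 but NE gives 0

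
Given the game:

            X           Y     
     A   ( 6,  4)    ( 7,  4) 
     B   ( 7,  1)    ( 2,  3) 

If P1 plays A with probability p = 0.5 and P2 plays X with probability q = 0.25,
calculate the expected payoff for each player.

E[P1] = 5.0, E[P2] = 3.25

Work:
E[P1] = p·q·π₁(A,X) + p·(1-q)·π₁(A,Y) + (1-p)·q·π₁(B,X) + (1-p)·(1-q)·π₁(B,Y)
= 0.5·0.25·6 + 0.5·0.75·7 + 0.5·0.25·7 + 0.5·0.75·2
= 5.0

E[P2] = 3.25 (similar calculation)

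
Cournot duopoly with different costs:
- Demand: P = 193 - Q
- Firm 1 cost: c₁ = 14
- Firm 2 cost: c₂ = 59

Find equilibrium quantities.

q₁* = 74.67, q₂* = 29.67

Work:
Reaction: q₁ = (193 - 14 - q₂)/2
Reaction: q₂ = (193 - 59 - q₁)/2
Solve simultaneously:
q₁* = (193 - 2×14 + 59)/3 = 74.67
q₂* = (193 - 2×59 + 14)/3 = 29.67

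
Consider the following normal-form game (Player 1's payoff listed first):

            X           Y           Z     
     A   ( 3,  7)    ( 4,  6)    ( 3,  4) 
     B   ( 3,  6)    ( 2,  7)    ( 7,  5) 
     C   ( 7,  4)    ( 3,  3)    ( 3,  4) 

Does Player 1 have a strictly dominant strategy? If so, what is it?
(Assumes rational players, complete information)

No strictly dominant strategy exists for Player 1

Work:
A strategy strictly dominates another if it gives a strictly higher payoff against every opponent action. Compare each pair of P1's strategies column-by-column:
  A vs B: [3 vs 3, 4 vs 2, 3 vs 7] → A does not strictly dominate B (column X: 3 ≤ 3)
  A vs C: [3 vs 7, 4 vs 3, 3 vs 3] → A does not strictly dominate C (column X: 3 ≤ 7)
  B vs A: [3 vs 3, 2 vs 4, 7 vs 3] → B does not strictly dominate A (column X: 3 ≤ 3)
  B vs C: [3 vs 7, 2 vs 3, 7 vs 3] → B does not strictly dominate C (column X: 3 ≤ 7)
  C vs A: [7 vs 3, 3 vs 4, 3 vs 3] → C does not strictly dominate A (column Y: 3 ≤ 4)
  C vs B: [7 vs 3, 3 vs 2, 3 vs 7] → C does not strictly dominate B (column Z: 3 ≤ 7)
No single strategy strictly dominates all others → no strictly dominant strategy.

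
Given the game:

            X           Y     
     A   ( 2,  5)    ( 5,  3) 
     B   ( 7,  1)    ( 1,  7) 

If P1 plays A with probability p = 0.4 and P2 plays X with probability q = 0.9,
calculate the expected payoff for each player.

E[P1] = 4.76, E[P2] = 2.88

Work:
E[P1] = p·q·π₁(A,X) + p·(1-q)·π₁(A,Y) + (1-p)·q·π₁(B,X) + (1-p)·(1-q)·π₁(B,Y)
= 0.4·0.9·2 + 0.4·0.1·5 + 0.6·0.9·7 + 0.6·0.1·1
= 4.76

E[P2] = 2.88 (similar calculation)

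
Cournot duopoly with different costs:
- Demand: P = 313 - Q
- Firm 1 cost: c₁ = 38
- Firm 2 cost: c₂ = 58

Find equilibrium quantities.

q₁* = 98.33, q₂* = 78.33

Work:
Reaction: q₁ = (313 - 38 - q₂)/2
Reaction: q₂ = (313 - 58 - q₁)/2
Solve simultaneously:
q₁* = (313 - 2×38 + 58)/3 = 98.33
q₂* = (313 - 2×58 + 38)/3 = 78.33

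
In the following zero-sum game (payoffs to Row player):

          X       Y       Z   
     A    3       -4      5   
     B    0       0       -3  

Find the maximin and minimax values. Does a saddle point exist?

Maximin = -3, Minimax = 0, Saddle: False

Work:
Row minimums: [-4, -3] → maximin = -3
Column maximums: [3, 0, 5] → minimax = 0
No saddle point (maximin ≠ minimax). Mixed strategy needed.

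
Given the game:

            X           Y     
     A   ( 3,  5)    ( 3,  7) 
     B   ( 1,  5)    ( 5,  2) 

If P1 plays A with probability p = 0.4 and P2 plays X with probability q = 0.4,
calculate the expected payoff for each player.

E[P1] = 3.24, E[P2] = 4.4

Work:
E[P1] = p·q·π₁(A,X) + p·(1-q)·π₁(A,Y) + (1-p)·q·π₁(B,X) + (1-p)·(1-q)·π₁(B,Y)
= 0.4·0.4·3 + 0.4·0.6·3 + 0.6·0.4·1 + 0.6·0.6·5
= 3.24

E[P2] = 4.4 (similar calculation)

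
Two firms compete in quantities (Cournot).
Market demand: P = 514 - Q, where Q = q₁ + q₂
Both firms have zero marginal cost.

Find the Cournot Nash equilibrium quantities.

q₁* = q₂* = 171.33; P* = 171.33

Work:
Profit: π_i = P·q_i = (a - q_i - q_j)·q_i
FOC: ∂π_i/∂q_i = a - 2q_i - q_j = 0
Reaction function: q_i = (514 - q_j)/2
Symmetry: q* = 514/3 = 171.33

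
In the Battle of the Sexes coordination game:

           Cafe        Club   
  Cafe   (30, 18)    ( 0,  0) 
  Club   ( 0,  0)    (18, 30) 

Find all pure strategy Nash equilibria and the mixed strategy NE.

Pure NE: (Cafe, Cafe) and (Club, Club); Mixed NE: p = 0.625, q = 0.375

Work:
Check pure NE:
(Cafe, Cafe): (30, 18) - no unilateral deviation beneficial
(Club, Club): (18, 30) - no unilateral deviation beneficial
Mixed NE: P1 plays Cafe with p = 0.625, P2 plays Cafe with q = 0.375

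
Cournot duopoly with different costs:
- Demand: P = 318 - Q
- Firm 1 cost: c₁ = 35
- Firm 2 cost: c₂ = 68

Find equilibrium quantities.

q₁* = 105.33, q₂* = 72.33

Work:
Reaction: q₁ = (318 - 35 - q₂)/2
Reaction: q₂ = (318 - 68 - q₁)/2
Solve simultaneously:
q₁* = (318 - 2×35 + 68)/3 = 105.33
q₂* = (318 - 2×68 + 35)/3 = 72.33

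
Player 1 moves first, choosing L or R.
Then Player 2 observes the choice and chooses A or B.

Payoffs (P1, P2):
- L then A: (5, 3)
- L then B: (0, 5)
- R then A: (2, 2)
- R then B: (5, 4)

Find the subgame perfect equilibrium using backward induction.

P1 plays R, P2 plays B after L and B after R; Payoff (5, 4)

Work:
Backward induction:
After L: P2 chooses B → P1 gets 0
After R: P2 chooses B → P1 gets 5
P1 chooses R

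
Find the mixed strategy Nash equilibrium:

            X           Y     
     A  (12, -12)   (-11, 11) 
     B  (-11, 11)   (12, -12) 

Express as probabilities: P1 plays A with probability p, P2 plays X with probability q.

p = 0.5, q = 0.5

Work:
Find probabilities that make opponent indifferent:
P2 chooses q to make P1 indifferent between A and B
P1 chooses p to make P2 indifferent between X and Y
Mixed NE: P1 plays (A: 0.5, B: 0.5), P2 plays (X: 0.5, Y: 0.5)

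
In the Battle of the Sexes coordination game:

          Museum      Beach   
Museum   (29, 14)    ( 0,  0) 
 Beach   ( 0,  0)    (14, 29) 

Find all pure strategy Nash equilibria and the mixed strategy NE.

Pure NE: (Museum, Museum) and (Beach, Beach); Mixed NE: p = 0.6744, q = 0.3256

Work:
Check pure NE:
(Museum, Museum): (29, 14) - no unilateral deviation beneficial
(Beach, Beach): (14, 29) - no unilateral deviation beneficial
Mixed NE: P1 plays Museum with p = 0.6744, P2 plays Museum with q = 0.3256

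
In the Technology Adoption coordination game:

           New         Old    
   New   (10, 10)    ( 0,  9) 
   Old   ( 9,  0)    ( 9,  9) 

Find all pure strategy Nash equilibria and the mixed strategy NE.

Pure NE: (New, New) and (Old, Old); Mixed NE: p = 0.9, q = 0.9

Work:
Check pure NE:
(New, New): (10, 10) - no unilateral deviation beneficial
(Old, Old): (9, 9) - no unilateral deviation beneficial
Mixed NE: P1 plays New with p = 0.9, P2 plays New with q = 0.9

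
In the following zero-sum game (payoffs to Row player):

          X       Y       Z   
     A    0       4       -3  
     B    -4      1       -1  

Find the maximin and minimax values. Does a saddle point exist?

Maximin = -3, Minimax = -1, Saddle: False

Work:
Row minimums: [-3, -4] → maximin = -3
Column maximums: [0, 4, -1] → minimax = -1
No saddle point (maximin ≠ minimax). Mixed strategy needed.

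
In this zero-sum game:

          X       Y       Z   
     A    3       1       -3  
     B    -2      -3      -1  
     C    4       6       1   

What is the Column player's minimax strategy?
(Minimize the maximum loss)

Column should play Z, value = 1

Work:
Column player minimizes Row's maximum payoff:
Column X: max payoff to Row = 4
Column Y: max payoff to Row = 6
Column Z: max payoff to Row = 1
Minimum is 1, achieved by column Z.
Minimax strategy: Z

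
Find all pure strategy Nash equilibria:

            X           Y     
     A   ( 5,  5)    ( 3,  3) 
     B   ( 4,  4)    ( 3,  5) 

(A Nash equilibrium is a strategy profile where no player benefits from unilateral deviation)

Nash equilibrium: (A, X), (B, Y)

Work:
Best responses:
  P1 vs X: payoffs [5, 4] → best response A (payoff 5)
  P1 vs Y: payoffs [3, 3] → best response A/B (payoff 3)
  P2 vs A: payoffs [5, 3] → best response X (payoff 5)
  P2 vs B: payoffs [4, 5] → best response Y (payoff 5)
Mutual best responses: (A,X), (B,Y) → Nash equilibria.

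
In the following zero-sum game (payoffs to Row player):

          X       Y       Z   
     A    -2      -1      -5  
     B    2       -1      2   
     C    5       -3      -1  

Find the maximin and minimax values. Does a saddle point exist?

Maximin = -1, Minimax = -1, Saddle: True

Work:
Row minimums: [-5, -1, -3] → maximin = -1
Column maximums: [5, -1, 2] → minimax = -1
Saddle point exists! Game value = -1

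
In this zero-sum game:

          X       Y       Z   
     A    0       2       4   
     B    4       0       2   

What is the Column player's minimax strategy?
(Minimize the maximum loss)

Column should play Y, value = 2

Work:
Column player minimizes Row's maximum payoff:
Column X: max payoff to Row = 4
Column Y: max payoff to Row = 2
Column Z: max payoff to Row = 4
Minimum is 2, achieved by column Y.
Minimax strategy: Y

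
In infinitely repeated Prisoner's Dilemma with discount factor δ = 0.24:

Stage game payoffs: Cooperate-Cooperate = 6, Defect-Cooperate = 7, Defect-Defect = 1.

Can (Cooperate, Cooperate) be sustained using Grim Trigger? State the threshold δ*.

δ* = 0.1667; since δ = 0.24 ≥ 0.1667, cooperation can be sustained

Work:
For Grim Trigger:
Cooperate forever: 6/(1-δ)
Defect then punished: 7 + 1·δ/(1-δ)
Need: 6/(1-δ) ≥ 7 + 1·δ/(1-δ)
Solving: δ ≥ (T-R)/(T-P) = (7-6)/(7-1) = 0.1667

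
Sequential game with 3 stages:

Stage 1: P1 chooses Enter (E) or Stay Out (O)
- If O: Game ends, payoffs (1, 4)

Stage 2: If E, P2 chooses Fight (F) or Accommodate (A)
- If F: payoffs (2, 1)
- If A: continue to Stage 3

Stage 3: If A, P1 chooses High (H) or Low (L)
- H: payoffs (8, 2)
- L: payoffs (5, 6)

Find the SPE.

SPE: (E, A, H); Outcome (8, 2)

Work:
Stage 3: P1 chooses H (8 vs 5)
Stage 2: P2: F->1, A->2 (anticipating H). Choose A
Stage 1: P1: O->1, E->8 (anticipating A, H). Choose E
SPE path: E -> A -> H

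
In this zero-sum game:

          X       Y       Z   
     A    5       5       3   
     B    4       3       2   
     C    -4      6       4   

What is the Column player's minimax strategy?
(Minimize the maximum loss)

Column should play Z, value = 4

Work:
Column player minimizes Row's maximum payoff:
Column X: max payoff to Row = 5
Column Y: max payoff to Row = 6
Column Z: max payoff to Row = 4
Minimum is 4, achieved by column Z.
Minimax strategy: Z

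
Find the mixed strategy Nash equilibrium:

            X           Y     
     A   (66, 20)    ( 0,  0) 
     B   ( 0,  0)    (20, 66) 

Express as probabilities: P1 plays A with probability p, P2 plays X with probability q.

p = 0.7674, q = 0.2326

Work:
Find probabilities that make opponent indifferent:
P2 chooses q to make P1 indifferent between A and B
P1 chooses p to make P2 indifferent between X and Y
Mixed NE: P1 plays (A: 0.7674, B: 0.2326), P2 plays (X: 0.2326, Y: 0.7674)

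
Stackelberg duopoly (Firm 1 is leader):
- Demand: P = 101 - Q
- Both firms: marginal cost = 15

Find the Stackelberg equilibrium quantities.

q₁* (leader) = 43.0, q₂* (follower) = 21.5

Work:
Follower's reaction: q₂ = (a - c - q₁)/2
Leader substitutes: π₁ = q₁·(a - q₁ - (a-c-q₁)/2 - c)
FOC: q₁* = (101 - 15)/2 = 43.00
Then: q₂* = (101 - 15 - 43.0)/2 = 21.50
Leader has first-mover advantage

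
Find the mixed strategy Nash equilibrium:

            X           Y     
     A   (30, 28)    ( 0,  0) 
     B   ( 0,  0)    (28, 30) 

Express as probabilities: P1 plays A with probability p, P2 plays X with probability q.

p = 0.5172, q = 0.4828

Work:
Find probabilities that make opponent indifferent:
P2 chooses q to make P1 indifferent between A and B
P1 chooses p to make P2 indifferent between X and Y
Mixed NE: P1 plays (A: 0.5172, B: 0.4828), P2 plays (X: 0.4828, Y: 0.5172)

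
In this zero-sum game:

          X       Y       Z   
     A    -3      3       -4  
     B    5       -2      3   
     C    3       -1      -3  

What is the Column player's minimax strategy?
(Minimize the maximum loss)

Column should play Y or Z (all achieve the minimum), value = 3

Work:
Column player minimizes Row's maximum payoff:
Column X: max payoff to Row = 5
Column Y: max payoff to Row = 3
Column Z: max payoff to Row = 3
Minimum is 3, achieved by columns Y, Z (tied).
Each of Y or Z is a minimax strategy.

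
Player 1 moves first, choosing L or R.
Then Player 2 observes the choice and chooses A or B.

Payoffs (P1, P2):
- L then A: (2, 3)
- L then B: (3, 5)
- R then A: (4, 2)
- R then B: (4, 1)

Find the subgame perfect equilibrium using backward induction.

P1 plays R, P2 plays B after L and A after R; Payoff (4, 2)

Work:
Backward induction:
After L: P2 chooses B → P1 gets 3
After R: P2 chooses A → P1 gets 4
P1 chooses R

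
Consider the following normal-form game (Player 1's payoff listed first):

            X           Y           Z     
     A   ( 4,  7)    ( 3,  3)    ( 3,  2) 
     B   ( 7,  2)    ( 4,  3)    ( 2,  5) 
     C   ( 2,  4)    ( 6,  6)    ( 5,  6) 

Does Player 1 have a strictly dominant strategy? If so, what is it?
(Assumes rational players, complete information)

No strictly dominant strategy exists for Player 1

Work:
A strategy strictly dominates another if it gives a strictly higher payoff against every opponent action. Compare each pair of P1's strategies column-by-column:
  A vs B: [4 vs 7, 3 vs 4, 3 vs 2] → A does not strictly dominate B (column X: 4 ≤ 7)
  A vs C: [4 vs 2, 3 vs 6, 3 vs 5] → A does not strictly dominate C (column Y: 3 ≤ 6)
  B vs A: [7 vs 4, 4 vs 3, 2 vs 3] → B does not strictly dominate A (column Z: 2 ≤ 3)
  B vs C: [7 vs 2, 4 vs 6, 2 vs 5] → B does not strictly dominate C (column Y: 4 ≤ 6)
  C vs A: [2 vs 4, 6 vs 3, 5 vs 3] → C does not strictly dominate A (column X: 2 ≤ 4)
  C vs B: [2 vs 7, 6 vs 4, 5 vs 2] → C does not strictly dominate B (column X: 2 ≤ 7)
No single strategy strictly dominates all others → no strictly dominant strategy.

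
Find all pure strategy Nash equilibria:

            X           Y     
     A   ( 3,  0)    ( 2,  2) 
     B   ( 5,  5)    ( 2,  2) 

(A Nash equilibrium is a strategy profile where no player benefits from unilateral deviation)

Nash equilibrium: (A, Y), (B, X)

Work:
Best responses:
  P1 vs X: payoffs [3, 5] → best response B (payoff 5)
  P1 vs Y: payoffs [2, 2] → best response A/B (payoff 2)
  P2 vs A: payoffs [0, 2] → best response Y (payoff 2)
  P2 vs B: payoffs [5, 2] → best response X (payoff 5)
Mutual best responses: (A,Y), (B,X) → Nash equilibria.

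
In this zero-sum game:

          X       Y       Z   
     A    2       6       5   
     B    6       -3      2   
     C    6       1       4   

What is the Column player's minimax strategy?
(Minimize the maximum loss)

Column should play Z, value = 5

Work:
Column player minimizes Row's maximum payoff:
Column X: max payoff to Row = 6
Column Y: max payoff to Row = 6
Column Z: max payoff to Row = 5
Minimum is 5, achieved by column Z.
Minimax strategy: Z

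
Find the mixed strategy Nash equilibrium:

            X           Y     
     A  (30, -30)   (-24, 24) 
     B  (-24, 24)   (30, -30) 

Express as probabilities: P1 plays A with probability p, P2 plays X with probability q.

p = 0.5, q = 0.5

Work:
Find probabilities that make opponent indifferent:
P2 chooses q to make P1 indifferent between A and B
P1 chooses p to make P2 indifferent between X and Y
Mixed NE: P1 plays (A: 0.5, B: 0.5), P2 plays (X: 0.5, Y: 0.5)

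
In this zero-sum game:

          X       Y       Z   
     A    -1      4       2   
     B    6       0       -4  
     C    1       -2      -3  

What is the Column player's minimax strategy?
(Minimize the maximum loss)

Column should play Z, value = 2

Work:
Column player minimizes Row's maximum payoff:
Column X: max payoff to Row = 6
Column Y: max payoff to Row = 4
Column Z: max payoff to Row = 2
Minimum is 2, achieved by column Z.
Minimax strategy: Z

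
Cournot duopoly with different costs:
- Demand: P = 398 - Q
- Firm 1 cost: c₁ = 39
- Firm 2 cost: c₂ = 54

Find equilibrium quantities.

q₁* = 124.67, q₂* = 109.67

Work:
Reaction: q₁ = (398 - 39 - q₂)/2
Reaction: q₂ = (398 - 54 - q₁)/2
Solve simultaneously:
q₁* = (398 - 2×39 + 54)/3 = 124.67
q₂* = (398 - 2×54 + 39)/3 = 109.67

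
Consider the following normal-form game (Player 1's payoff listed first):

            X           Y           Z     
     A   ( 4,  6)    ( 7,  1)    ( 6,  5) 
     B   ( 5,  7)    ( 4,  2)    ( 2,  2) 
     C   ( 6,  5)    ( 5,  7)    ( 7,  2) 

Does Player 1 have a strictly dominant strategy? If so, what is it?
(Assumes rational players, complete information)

No strictly dominant strategy exists for Player 1

Work:
A strategy strictly dominates another if it gives a strictly higher payoff against every opponent action. Compare each pair of P1's strategies column-by-column:
  A vs B: [4 vs 5, 7 vs 4, 6 vs 2] → A does not strictly dominate B (column X: 4 ≤ 5)
  A vs C: [4 vs 6, 7 vs 5, 6 vs 7] → A does not strictly dominate C (column X: 4 ≤ 6)
  B vs A: [5 vs 4, 4 vs 7, 2 vs 6] → B does not strictly dominate A (column Y: 4 ≤ 7)
  B vs C: [5 vs 6, 4 vs 5, 2 vs 7] → B does not strictly dominate C (column X: 5 ≤ 6)
  C vs A: [6 vs 4, 5 vs 7, 7 vs 6] → C does not strictly dominate A (column Y: 5 ≤ 7)
  C vs B: [6 vs 5, 5 vs 4, 7 vs 2] → C strictly dominates B
No single strategy strictly dominates all others → no strictly dominant strategy.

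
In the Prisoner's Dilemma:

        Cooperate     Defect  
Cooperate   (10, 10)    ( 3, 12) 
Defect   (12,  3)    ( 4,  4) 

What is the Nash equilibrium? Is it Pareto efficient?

(Defect, Defect) is NE; not Pareto efficient

Work:
Defect dominates Cooperate for both players:
If P2 cooperates: Defect (12) > Cooperate (10)
If P2 defects: Defect (4) > Cooperate (3)
NE: (Defect, Defect) with payoff (4, 4)
But (Cooperate, Cooperate) = (10, 10) Pareto dominates (4, 4)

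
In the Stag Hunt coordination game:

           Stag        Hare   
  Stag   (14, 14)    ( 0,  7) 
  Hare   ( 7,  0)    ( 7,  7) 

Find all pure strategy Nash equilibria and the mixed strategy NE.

Pure NE: (Stag, Stag) and (Hare, Hare); Mixed NE: p = 0.5, q = 0.5

Work:
Check pure NE:
(Stag, Stag): (14, 14) - no unilateral deviation beneficial
(Hare, Hare): (7, 7) - no unilateral deviation beneficial
Mixed NE: P1 plays Stag with p = 0.5, P2 plays Stag with q = 0.5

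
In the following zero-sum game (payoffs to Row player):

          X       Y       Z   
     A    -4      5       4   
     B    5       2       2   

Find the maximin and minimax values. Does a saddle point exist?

Maximin = 2, Minimax = 4, Saddle: False

Work:
Row minimums: [-4, 2] → maximin = 2
Column maximums: [5, 5, 4] → minimax = 4
No saddle point (maximin ≠ minimax). Mixed strategy needed.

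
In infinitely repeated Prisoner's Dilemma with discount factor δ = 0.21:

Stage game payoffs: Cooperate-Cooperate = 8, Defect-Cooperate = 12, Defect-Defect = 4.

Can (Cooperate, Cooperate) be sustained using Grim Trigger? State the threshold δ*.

δ* = 0.5; since δ = 0.21 < 0.5, cooperation cannot be sustained

Work:
For Grim Trigger:
Cooperate forever: 8/(1-δ)
Defect then punished: 12 + 4·δ/(1-δ)
Need: 8/(1-δ) ≥ 12 + 4·δ/(1-δ)
Solving: δ ≥ (T-R)/(T-P) = (12-8)/(12-4) = 0.5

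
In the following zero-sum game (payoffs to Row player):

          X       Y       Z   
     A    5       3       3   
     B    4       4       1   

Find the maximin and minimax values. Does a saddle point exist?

Maximin = 3, Minimax = 3, Saddle: True

Work:
Row minimums: [3, 1] → maximin = 3
Column maximums: [5, 4, 3] → minimax = 3
Saddle point exists! Game value = 3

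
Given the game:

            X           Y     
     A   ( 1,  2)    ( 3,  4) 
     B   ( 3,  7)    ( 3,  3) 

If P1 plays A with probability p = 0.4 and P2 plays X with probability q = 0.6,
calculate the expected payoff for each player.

E[P1] = 2.52, E[P2] = 4.36

Work:
E[P1] = p·q·π₁(A,X) + p·(1-q)·π₁(A,Y) + (1-p)·q·π₁(B,X) + (1-p)·(1-q)·π₁(B,Y)
= 0.4·0.6·1 + 0.4·0.4·3 + 0.6·0.6·3 + 0.6·0.4·3
= 2.52

E[P2] = 4.36 (similar calculation)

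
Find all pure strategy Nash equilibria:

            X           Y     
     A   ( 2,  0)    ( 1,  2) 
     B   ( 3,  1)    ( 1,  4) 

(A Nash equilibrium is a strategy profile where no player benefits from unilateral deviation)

Nash equilibrium: (A, Y), (B, Y)

Work:
Best responses:
  P1 vs X: payoffs [2, 3] → best response B (payoff 3)
  P1 vs Y: payoffs [1, 1] → best response A/B (payoff 1)
  P2 vs A: payoffs [0, 2] → best response Y (payoff 2)
  P2 vs B: payoffs [1, 4] → best response Y (payoff 4)
Mutual best responses: (A,Y), (B,Y) → Nash equilibria.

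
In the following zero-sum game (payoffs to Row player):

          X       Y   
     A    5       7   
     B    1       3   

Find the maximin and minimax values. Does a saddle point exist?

Maximin = 5, Minimax = 5, Saddle: True

Work:
Row minimums: [5, 1] → maximin = 5
Column maximums: [5, 7] → minimax = 5
Saddle point exists! Game value = 5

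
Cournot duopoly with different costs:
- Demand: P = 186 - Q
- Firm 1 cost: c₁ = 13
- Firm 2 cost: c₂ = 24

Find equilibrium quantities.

q₁* = 61.33, q₂* = 50.33

Work:
Reaction: q₁ = (186 - 13 - q₂)/2
Reaction: q₂ = (186 - 24 - q₁)/2
Solve simultaneously:
q₁* = (186 - 2×13 + 24)/3 = 61.33
q₂* = (186 - 2×24 + 13)/3 = 50.33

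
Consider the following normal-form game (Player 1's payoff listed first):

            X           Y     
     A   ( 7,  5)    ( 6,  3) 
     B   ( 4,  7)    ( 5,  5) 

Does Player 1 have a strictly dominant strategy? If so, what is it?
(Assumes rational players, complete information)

Yes, Player 1's strictly dominant strategy is A

Work:
A strategy strictly dominates another if it gives a strictly higher payoff against every opponent action. Compare each pair of P1's strategies column-by-column:
  A vs B: [7 vs 4, 6 vs 5] → A strictly dominates B
  B vs A: [4 vs 7, 5 vs 6] → B does not strictly dominate A (column X: 4 ≤ 7)
A strictly dominates every other strategy → strictly dominant.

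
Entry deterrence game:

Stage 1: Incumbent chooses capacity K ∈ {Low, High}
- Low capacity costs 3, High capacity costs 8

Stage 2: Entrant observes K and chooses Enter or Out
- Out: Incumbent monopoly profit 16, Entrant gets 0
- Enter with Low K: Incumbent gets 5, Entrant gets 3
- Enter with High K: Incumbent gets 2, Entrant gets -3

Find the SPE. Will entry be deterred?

SPE: (High, Enter|Low, Out|High); Entry deterred. Incumbent net profit = 8

Work:
After Low K: Entrant enters (3 > 0)
After High K: Entrant stays out (-3 < 0)
Incumbent: Low → 5−3=2, High → 16−8=8
Incumbent chooses High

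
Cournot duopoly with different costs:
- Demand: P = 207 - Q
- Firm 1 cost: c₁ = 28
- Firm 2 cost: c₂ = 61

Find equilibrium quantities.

q₁* = 70.67, q₂* = 37.67

Work:
Reaction: q₁ = (207 - 28 - q₂)/2
Reaction: q₂ = (207 - 61 - q₁)/2
Solve simultaneously:
q₁* = (207 - 2×28 + 61)/3 = 70.67
q₂* = (207 - 2×61 + 28)/3 = 37.67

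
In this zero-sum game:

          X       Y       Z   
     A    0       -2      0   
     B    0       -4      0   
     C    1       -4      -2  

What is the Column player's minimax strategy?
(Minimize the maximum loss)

Column should play Y, value = -2

Work:
Column player minimizes Row's maximum payoff:
Column X: max payoff to Row = 1
Column Y: max payoff to Row = -2
Column Z: max payoff to Row = 0
Minimum is -2, achieved by column Y.
Minimax strategy: Y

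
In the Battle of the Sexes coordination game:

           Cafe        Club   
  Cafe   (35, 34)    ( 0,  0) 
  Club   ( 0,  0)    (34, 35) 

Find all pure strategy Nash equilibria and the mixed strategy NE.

Pure NE: (Cafe, Cafe) and (Club, Club); Mixed NE: p = 0.5072, q = 0.4928

Work:
Check pure NE:
(Cafe, Cafe): (35, 34) - no unilateral deviation beneficial
(Club, Club): (34, 35) - no unilateral deviation beneficial
Mixed NE: P1 plays Cafe with p = 0.5072, P2 plays Cafe with q = 0.4928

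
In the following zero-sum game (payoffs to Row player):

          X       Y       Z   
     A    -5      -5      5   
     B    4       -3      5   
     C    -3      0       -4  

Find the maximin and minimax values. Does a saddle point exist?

Maximin = -3, Minimax = 0, Saddle: False

Work:
Row minimums: [-5, -3, -4] → maximin = -3
Column maximums: [4, 0, 5] → minimax = 0
No saddle point (maximin ≠ minimax). Mixed strategy needed.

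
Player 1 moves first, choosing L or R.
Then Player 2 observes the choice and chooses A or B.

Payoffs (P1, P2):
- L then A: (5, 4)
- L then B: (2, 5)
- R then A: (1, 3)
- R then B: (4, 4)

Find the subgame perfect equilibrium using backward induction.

P1 plays R, P2 plays B after L and B after R; Payoff (4, 4)

Work:
Backward induction:
After L: P2 chooses B → P1 gets 2
After R: P2 chooses B → P1 gets 4
P1 chooses R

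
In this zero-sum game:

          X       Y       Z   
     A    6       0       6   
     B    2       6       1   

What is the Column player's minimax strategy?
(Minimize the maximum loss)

Column should play X or Y or Z (all achieve the minimum), value = 6

Work:
Column player minimizes Row's maximum payoff:
Column X: max payoff to Row = 6
Column Y: max payoff to Row = 6
Column Z: max payoff to Row = 6
Minimum is 6, achieved by columns X, Y, Z (tied).
Each of X or Y or Z is a minimax strategy.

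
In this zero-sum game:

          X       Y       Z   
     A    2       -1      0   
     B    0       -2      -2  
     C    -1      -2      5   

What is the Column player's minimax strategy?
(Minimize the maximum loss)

Column should play Y, value = -1

Work:
Column player minimizes Row's maximum payoff:
Column X: max payoff to Row = 2
Column Y: max payoff to Row = -1
Column Z: max payoff to Row = 5
Minimum is -1, achieved by column Y.
Minimax strategy: Y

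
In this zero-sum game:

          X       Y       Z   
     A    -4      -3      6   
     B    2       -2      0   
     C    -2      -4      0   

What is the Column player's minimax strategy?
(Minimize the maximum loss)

Column should play Y, value = -2

Work:
Column player minimizes Row's maximum payoff:
Column X: max payoff to Row = 2
Column Y: max payoff to Row = -2
Column Z: max payoff to Row = 6
Minimum is -2, achieved by column Y.
Minimax strategy: Y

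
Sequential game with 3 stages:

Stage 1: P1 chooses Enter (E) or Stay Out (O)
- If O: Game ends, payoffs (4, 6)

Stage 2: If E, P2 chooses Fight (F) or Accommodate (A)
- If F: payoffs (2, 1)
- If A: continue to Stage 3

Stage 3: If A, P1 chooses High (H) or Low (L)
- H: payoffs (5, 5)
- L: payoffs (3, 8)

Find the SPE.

SPE: (E, A, H); Outcome (5, 5)

Work:
Stage 3: P1 chooses H (5 vs 3)
Stage 2: P2: F->1, A->5 (anticipating H). Choose A
Stage 1: P1: O->4, E->5 (anticipating A, H). Choose E
SPE path: E -> A -> H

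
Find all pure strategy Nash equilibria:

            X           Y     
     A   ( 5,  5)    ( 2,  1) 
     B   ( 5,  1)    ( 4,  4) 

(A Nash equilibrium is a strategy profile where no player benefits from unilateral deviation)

Nash equilibrium: (A, X), (B, Y)

Work:
Best responses:
  P1 vs X: payoffs [5, 5] → best response A/B (payoff 5)
  P1 vs Y: payoffs [2, 4] → best response B (payoff 4)
  P2 vs A: payoffs [5, 1] → best response X (payoff 5)
  P2 vs B: payoffs [1, 4] → best response Y (payoff 4)
Mutual best responses: (A,X), (B,Y) → Nash equilibria.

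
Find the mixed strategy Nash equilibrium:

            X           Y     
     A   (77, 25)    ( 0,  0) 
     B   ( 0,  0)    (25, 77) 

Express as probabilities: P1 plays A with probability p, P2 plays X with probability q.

p = 0.7549, q = 0.2451

Work:
Find probabilities that make opponent indifferent:
P2 chooses q to make P1 indifferent between A and B
P1 chooses p to make P2 indifferent between X and Y
Mixed NE: P1 plays (A: 0.7549, B: 0.2451), P2 plays (X: 0.2451, Y: 0.7549)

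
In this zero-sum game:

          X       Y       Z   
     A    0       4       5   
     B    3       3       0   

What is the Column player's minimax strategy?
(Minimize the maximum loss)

Column should play X, value = 3

Work:
Column player minimizes Row's maximum payoff:
Column X: max payoff to Row = 3
Column Y: max payoff to Row = 4
Column Z: max payoff to Row = 5
Minimum is 3, achieved by column X.
Minimax strategy: X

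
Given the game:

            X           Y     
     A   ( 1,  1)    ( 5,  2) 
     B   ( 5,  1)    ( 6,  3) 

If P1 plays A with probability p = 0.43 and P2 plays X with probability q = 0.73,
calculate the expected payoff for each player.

E[P1] = 3.8983, E[P2] = 1.4239

Work:
E[P1] = p·q·π₁(A,X) + p·(1-q)·π₁(A,Y) + (1-p)·q·π₁(B,X) + (1-p)·(1-q)·π₁(B,Y)
= 0.43·0.73·1 + 0.43·0.27·5 + 0.57·0.73·5 + 0.57·0.27·6
= 3.8983

E[P2] = 1.4239 (similar calculation)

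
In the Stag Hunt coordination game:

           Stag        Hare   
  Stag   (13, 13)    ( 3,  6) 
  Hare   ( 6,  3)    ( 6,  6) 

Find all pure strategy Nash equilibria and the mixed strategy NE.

Pure NE: (Stag, Stag) and (Hare, Hare); Mixed NE: p = 0.3, q = 0.3

Work:
Check pure NE:
(Stag, Stag): (13, 13) - no unilateral deviation beneficial
(Hare, Hare): (6, 6) - no unilateral deviation beneficial
Mixed NE: P1 plays Stag with p = 0.3, P2 plays Stag with q = 0.3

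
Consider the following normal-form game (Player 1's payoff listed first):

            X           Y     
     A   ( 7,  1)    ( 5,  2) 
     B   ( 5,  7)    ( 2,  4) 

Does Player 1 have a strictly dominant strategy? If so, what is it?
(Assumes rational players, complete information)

Yes, Player 1's strictly dominant strategy is A

Work:
A strategy strictly dominates another if it gives a strictly higher payoff against every opponent action. Compare each pair of P1's strategies column-by-column:
  A vs B: [7 vs 5, 5 vs 2] → A strictly dominates B
  B vs A: [5 vs 7, 2 vs 5] → B does not strictly dominate A (column X: 5 ≤ 7)
A strictly dominates every other strategy → strictly dominant.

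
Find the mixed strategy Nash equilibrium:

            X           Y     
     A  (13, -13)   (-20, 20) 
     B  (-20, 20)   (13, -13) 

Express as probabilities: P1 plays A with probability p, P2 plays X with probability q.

p = 0.5, q = 0.5

Work:
Find probabilities that make opponent indifferent:
P2 chooses q to make P1 indifferent between A and B
P1 chooses p to make P2 indifferent between X and Y
Mixed NE: P1 plays (A: 0.5, B: 0.5), P2 plays (X: 0.5, Y: 0.5)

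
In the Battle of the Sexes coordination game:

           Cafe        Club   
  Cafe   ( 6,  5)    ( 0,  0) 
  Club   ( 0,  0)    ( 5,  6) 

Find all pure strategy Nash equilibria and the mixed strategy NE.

Pure NE: (Cafe, Cafe) and (Club, Club); Mixed NE: p = 0.5455, q = 0.4545

Work:
Check pure NE:
(Cafe, Cafe): (6, 5) - no unilateral deviation beneficial
(Club, Club): (5, 6) - no unilateral deviation beneficial
Mixed NE: P1 plays Cafe with p = 0.5455, P2 plays Cafe with q = 0.4545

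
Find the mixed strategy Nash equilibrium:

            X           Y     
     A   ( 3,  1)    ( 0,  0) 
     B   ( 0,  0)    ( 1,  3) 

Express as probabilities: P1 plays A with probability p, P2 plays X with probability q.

p = 0.75, q = 0.25

Work:
Find probabilities that make opponent indifferent:
P2 chooses q to make P1 indifferent between A and B
P1 chooses p to make P2 indifferent between X and Y
Mixed NE: P1 plays (A: 0.75, B: 0.25), P2 plays (X: 0.25, Y: 0.75)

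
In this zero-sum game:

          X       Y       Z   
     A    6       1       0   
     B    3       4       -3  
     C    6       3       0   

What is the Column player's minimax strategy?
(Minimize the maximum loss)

Column should play Z, value = 0

Work:
Column player minimizes Row's maximum payoff:
Column X: max payoff to Row = 6
Column Y: max payoff to Row = 4
Column Z: max payoff to Row = 0
Minimum is 0, achieved by column Z.
Minimax strategy: Z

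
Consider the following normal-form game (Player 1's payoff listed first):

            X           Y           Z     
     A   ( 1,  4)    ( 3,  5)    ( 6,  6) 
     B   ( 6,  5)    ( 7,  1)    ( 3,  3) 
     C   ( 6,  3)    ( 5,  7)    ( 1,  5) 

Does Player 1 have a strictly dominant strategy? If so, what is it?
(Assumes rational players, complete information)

No strictly dominant strategy exists for Player 1

Work:
A strategy strictly dominates another if it gives a strictly higher payoff against every opponent action. Compare each pair of P1's strategies column-by-column:
  A vs B: [1 vs 6, 3 vs 7, 6 vs 3] → A does not strictly dominate B (column X: 1 ≤ 6)
  A vs C: [1 vs 6, 3 vs 5, 6 vs 1] → A does not strictly dominate C (column X: 1 ≤ 6)
  B vs A: [6 vs 1, 7 vs 3, 3 vs 6] → B does not strictly dominate A (column Z: 3 ≤ 6)
  B vs C: [6 vs 6, 7 vs 5, 3 vs 1] → B does not strictly dominate C (column X: 6 ≤ 6)
  C vs A: [6 vs 1, 5 vs 3, 1 vs 6] → C does not strictly dominate A (column Z: 1 ≤ 6)
  C vs B: [6 vs 6, 5 vs 7, 1 vs 3] → C does not strictly dominate B (column X: 6 ≤ 6)
No single strategy strictly dominates all others → no strictly dominant strategy.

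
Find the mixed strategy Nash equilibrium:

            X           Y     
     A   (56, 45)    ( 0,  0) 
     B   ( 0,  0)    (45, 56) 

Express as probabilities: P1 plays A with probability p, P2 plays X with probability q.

p = 0.5545, q = 0.4455

Work:
Find probabilities that make opponent indifferent:
P2 chooses q to make P1 indifferent between A and B
P1 chooses p to make P2 indifferent between X and Y
Mixed NE: P1 plays (A: 0.5545, B: 0.4455), P2 plays (X: 0.4455, Y: 0.5545)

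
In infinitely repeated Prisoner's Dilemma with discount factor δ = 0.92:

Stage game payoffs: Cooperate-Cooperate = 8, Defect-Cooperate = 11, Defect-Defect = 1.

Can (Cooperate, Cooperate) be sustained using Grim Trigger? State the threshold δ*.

δ* = 0.3; since δ = 0.92 ≥ 0.3, cooperation can be sustained

Work:
For Grim Trigger:
Cooperate forever: 8/(1-δ)
Defect then punished: 11 + 1·δ/(1-δ)
Need: 8/(1-δ) ≥ 11 + 1·δ/(1-δ)
Solving: δ ≥ (T-R)/(T-P) = (11-8)/(11-1) = 0.3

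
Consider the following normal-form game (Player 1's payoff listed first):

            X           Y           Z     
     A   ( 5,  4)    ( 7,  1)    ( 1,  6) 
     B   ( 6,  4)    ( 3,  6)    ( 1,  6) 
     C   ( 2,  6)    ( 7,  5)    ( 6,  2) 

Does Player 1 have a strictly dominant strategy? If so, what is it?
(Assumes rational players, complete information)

No strictly dominant strategy exists for Player 1

Work:
A strategy strictly dominates another if it gives a strictly higher payoff against every opponent action. Compare each pair of P1's strategies column-by-column:
  A vs B: [5 vs 6, 7 vs 3, 1 vs 1] → A does not strictly dominate B (column X: 5 ≤ 6)
  A vs C: [5 vs 2, 7 vs 7, 1 vs 6] → A does not strictly dominate C (column Y: 7 ≤ 7)
  B vs A: [6 vs 5, 3 vs 7, 1 vs 1] → B does not strictly dominate A (column Y: 3 ≤ 7)
  B vs C: [6 vs 2, 3 vs 7, 1 vs 6] → B does not strictly dominate C (column Y: 3 ≤ 7)
  C vs A: [2 vs 5, 7 vs 7, 6 vs 1] → C does not strictly dominate A (column X: 2 ≤ 5)
  C vs B: [2 vs 6, 7 vs 3, 6 vs 1] → C does not strictly dominate B (column X: 2 ≤ 6)
No single strategy strictly dominates all others → no strictly dominant strategy.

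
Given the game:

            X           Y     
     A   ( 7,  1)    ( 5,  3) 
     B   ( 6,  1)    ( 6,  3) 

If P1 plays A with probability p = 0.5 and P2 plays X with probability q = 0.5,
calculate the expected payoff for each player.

E[P1] = 6.0, E[P2] = 2.0

Work:
E[P1] = p·q·π₁(A,X) + p·(1-q)·π₁(A,Y) + (1-p)·q·π₁(B,X) + (1-p)·(1-q)·π₁(B,Y)
= 0.5·0.5·7 + 0.5·0.5·5 + 0.5·0.5·6 + 0.5·0.5·6
= 6.0

E[P2] = 2.0 (similar calculation)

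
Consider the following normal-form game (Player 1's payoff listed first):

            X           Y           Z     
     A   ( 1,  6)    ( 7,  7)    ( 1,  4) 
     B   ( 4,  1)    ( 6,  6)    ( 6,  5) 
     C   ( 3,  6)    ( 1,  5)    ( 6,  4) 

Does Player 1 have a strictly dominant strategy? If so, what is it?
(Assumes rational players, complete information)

No strictly dominant strategy exists for Player 1

Work:
A strategy strictly dominates another if it gives a strictly higher payoff against every opponent action. Compare each pair of P1's strategies column-by-column:
  A vs B: [1 vs 4, 7 vs 6, 1 vs 6] → A does not strictly dominate B (column X: 1 ≤ 4)
  A vs C: [1 vs 3, 7 vs 1, 1 vs 6] → A does not strictly dominate C (column X: 1 ≤ 3)
  B vs A: [4 vs 1, 6 vs 7, 6 vs 1] → B does not strictly dominate A (column Y: 6 ≤ 7)
  B vs C: [4 vs 3, 6 vs 1, 6 vs 6] → B does not strictly dominate C (column Z: 6 ≤ 6)
  C vs A: [3 vs 1, 1 vs 7, 6 vs 1] → C does not strictly dominate A (column Y: 1 ≤ 7)
  C vs B: [3 vs 4, 1 vs 6, 6 vs 6] → C does not strictly dominate B (column X: 3 ≤ 4)
No single strategy strictly dominates all others → no strictly dominant strategy.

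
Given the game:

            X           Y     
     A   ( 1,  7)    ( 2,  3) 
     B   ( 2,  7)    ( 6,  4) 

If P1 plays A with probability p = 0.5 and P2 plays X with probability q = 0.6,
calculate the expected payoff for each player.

E[P1] = 2.5, E[P2] = 5.6

Work:
E[P1] = p·q·π₁(A,X) + p·(1-q)·π₁(A,Y) + (1-p)·q·π₁(B,X) + (1-p)·(1-q)·π₁(B,Y)
= 0.5·0.6·1 + 0.5·0.4·2 + 0.5·0.6·2 + 0.5·0.4·6
= 2.5

E[P2] = 5.6 (similar calculation)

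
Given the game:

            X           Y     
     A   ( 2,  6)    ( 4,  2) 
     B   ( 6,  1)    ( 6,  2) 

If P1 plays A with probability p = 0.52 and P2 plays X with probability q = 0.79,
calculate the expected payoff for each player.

E[P1] = 4.1384, E[P2] = 3.264

Work:
E[P1] = p·q·π₁(A,X) + p·(1-q)·π₁(A,Y) + (1-p)·q·π₁(B,X) + (1-p)·(1-q)·π₁(B,Y)
= 0.52·0.79·2 + 0.52·0.21·4 + 0.48·0.79·6 + 0.48·0.21·6
= 4.1384

E[P2] = 3.264 (similar calculation)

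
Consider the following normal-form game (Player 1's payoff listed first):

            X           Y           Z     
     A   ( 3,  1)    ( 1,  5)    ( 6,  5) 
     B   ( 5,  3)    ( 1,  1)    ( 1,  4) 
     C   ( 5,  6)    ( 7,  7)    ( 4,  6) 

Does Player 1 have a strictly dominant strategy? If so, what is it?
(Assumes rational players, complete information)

No strictly dominant strategy exists for Player 1

Work:
A strategy strictly dominates another if it gives a strictly higher payoff against every opponent action. Compare each pair of P1's strategies column-by-column:
  A vs B: [3 vs 5, 1 vs 1, 6 vs 1] → A does not strictly dominate B (column X: 3 ≤ 5)
  A vs C: [3 vs 5, 1 vs 7, 6 vs 4] → A does not strictly dominate C (column X: 3 ≤ 5)
  B vs A: [5 vs 3, 1 vs 1, 1 vs 6] → B does not strictly dominate A (column Y: 1 ≤ 1)
  B vs C: [5 vs 5, 1 vs 7, 1 vs 4] → B does not strictly dominate C (column X: 5 ≤ 5)
  C vs A: [5 vs 3, 7 vs 1, 4 vs 6] → C does not strictly dominate A (column Z: 4 ≤ 6)
  C vs B: [5 vs 5, 7 vs 1, 4 vs 1] → C does not strictly dominate B (column X: 5 ≤ 5)
No single strategy strictly dominates all others → no strictly dominant strategy.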